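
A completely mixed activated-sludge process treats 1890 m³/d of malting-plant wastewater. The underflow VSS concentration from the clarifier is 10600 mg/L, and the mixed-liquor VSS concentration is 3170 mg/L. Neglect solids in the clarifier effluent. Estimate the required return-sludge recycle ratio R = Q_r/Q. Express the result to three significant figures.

R ≈ 0.427

Mass balance around the secondary clarifier (neglecting effluent solids): R = X / (X_r − X) = 3170 / (10600 − 3170) = 0.4266.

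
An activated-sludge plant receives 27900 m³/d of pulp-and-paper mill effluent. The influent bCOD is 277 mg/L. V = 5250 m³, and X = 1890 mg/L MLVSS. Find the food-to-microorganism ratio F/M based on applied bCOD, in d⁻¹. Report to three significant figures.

Food-to-microorganism ratio F/M = Q S₀ / (V X) = 27900 × 277 / (5250 × 1890) = 0.7789 d⁻¹.

F/M ≈ 0.779 d⁻¹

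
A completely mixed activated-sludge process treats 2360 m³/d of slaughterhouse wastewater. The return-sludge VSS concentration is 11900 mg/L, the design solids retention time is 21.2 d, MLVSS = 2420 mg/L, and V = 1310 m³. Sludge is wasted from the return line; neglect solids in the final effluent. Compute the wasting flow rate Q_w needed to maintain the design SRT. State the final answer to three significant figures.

Q_w ≈ 12.6 m³/d

Wasting from the return line (neglecting effluent solids): Q_w = V·X / (θ_c·X_r) = 1310 × 2420 / (21.2 × 11900) = 12.57 m³/d.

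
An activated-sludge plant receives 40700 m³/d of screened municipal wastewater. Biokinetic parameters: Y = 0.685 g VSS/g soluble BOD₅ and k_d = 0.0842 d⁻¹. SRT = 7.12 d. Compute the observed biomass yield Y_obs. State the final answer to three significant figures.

Y_obs ≈ 0.428 g VSS/g soluble BOD₅

The observed yield is Y_obs = Y/(1 + k_d·θ_c) = 0.685 / (1 + 0.0842 × 7.12) = 0.685 / 1.600 = 0.4283 g VSS per g soluble BOD₅ removed.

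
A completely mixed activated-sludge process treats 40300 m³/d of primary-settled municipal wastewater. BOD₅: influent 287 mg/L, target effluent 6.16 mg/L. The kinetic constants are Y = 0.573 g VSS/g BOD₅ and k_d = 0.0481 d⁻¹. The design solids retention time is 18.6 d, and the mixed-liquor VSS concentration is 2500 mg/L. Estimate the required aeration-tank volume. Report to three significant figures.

Rearranging the biomass balance for a CMAS with decay, V = Y·Q·ΔS·θ_c / [X·(1+k_d θ_c)] = 0.573 × 40300 × (287 − 6.16) × 18.6 / [2500 × (1 + 0.0481 × 18.6)] = 1.21×10^8 / 4737 = 25466 m³.

V ≈ 25500 m³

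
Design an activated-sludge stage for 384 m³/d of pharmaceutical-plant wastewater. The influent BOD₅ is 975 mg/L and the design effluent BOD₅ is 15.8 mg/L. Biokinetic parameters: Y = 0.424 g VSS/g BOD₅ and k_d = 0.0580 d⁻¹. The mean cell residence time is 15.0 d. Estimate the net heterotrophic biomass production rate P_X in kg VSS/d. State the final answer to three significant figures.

Observed yield with endogenous decay: Y_obs = Y / (1 + k_d·θ_c) = 0.424 / (1 + 0.0580 × 15.0) = 0.424 / 1.870 = 0.2267 g VSS/g BOD₅.
ΔS = 975 − 15.8 = 959.2 mg/L, so the substrate removal rate is 384 × 959.2/1000 = 368.3 kg BOD₅/d.
Biomass produced: P_X = Y_obs·Q·ΔS = 0.2267 × 368.3 ≈ 83.52 kg VSS/d.

P_X ≈ 83.5 kg VSS/d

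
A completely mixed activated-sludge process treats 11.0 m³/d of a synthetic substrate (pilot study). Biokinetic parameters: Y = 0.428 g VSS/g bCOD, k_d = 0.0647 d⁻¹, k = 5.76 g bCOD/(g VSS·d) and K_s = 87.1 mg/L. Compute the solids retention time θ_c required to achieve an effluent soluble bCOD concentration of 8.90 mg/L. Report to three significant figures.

θ_c ≈ 6.10 d

Specific growth rate at S = 8.90 mg/L: μ = YkS/(K_s+S) = 0.428·5.76·8.90/(87.1+8.90) = 0.2286 d⁻¹.
θ_c = 1/(μ − k_d) = 1/(0.2286 − 0.0647) = 1/0.1639 = 6.103 d.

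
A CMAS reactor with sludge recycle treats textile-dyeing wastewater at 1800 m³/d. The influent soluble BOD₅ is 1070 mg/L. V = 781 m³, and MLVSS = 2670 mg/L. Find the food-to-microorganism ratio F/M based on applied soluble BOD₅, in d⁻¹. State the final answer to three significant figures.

F/M = Q·S₀ / (V·X) = 1800 × 1070 / (781.0 × 2670) = 0.9236 g soluble BOD₅·(g VSS·d)⁻¹.

F/M ≈ 0.924 d⁻¹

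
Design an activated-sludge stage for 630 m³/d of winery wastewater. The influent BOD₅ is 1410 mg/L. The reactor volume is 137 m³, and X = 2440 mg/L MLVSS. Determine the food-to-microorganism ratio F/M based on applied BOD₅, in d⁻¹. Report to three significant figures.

F/M ≈ 2.66 d⁻¹

F/M = Q·S₀ / (V·X) = 630 × 1410 / (137.0 × 2440) = 2.657 g BOD₅·(g VSS·d)⁻¹.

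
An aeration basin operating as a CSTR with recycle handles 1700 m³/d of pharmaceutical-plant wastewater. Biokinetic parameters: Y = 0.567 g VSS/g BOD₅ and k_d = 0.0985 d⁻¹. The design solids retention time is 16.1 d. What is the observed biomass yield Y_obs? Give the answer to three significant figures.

Observed yield with endogenous decay: Y_obs = Y / (1 + k_d·θ_c) = 0.567 / (1 + 0.0985 × 16.1) = 0.567 / 2.586 = 0.2193 g VSS/g BOD₅.

Y_obs ≈ 0.219 g VSS/g BOD₅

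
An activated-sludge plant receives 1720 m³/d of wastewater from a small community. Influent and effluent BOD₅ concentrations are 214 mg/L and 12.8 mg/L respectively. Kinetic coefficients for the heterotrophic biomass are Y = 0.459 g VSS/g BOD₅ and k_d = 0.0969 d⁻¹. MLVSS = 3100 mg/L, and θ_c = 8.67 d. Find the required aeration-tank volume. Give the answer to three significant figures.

V ≈ 241 m³

Steady-state biomass mass balance: V·X·(1 + k_d·θ_c) = Y·Q·(S₀ − S)·θ_c, so V = 0.459 × 1720 × (214 − 12.8) × 8.67 / [3100 × (1 + 0.0969 × 8.67)] = 1.38×10^6 / 5704 = 241.4 m³.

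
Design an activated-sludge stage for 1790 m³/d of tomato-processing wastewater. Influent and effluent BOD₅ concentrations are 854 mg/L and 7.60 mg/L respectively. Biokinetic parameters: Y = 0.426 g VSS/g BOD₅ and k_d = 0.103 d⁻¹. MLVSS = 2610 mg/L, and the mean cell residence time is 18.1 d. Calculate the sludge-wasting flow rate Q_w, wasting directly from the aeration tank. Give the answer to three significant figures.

Q_w ≈ 86.3 m³/d

From the SRT design equation V = Y Q (S₀−S) θ_c / [X (1 + k_d θ_c)] = 0.426 × 1790 × (854 − 7.60) × 18.1 / [2610 × (1 + 0.103 × 18.1)] = 1.17×10^7 / 7476 = 1563 m³.
With mixed-liquor wasting, θ_c = V/Q_w, so Q_w = V/θ_c = 1563/18.1 = 86.33 m³/d.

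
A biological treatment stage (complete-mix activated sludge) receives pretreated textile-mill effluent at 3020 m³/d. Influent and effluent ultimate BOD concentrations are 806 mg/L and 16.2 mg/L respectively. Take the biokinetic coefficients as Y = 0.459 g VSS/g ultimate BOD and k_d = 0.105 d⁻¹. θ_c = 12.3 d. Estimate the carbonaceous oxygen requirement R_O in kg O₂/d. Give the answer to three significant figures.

R_O ≈ 1710 kg O₂/d

Y_obs = Y / (1 + k_d θ_c) = 0.459 / (1 + 0.105 × 12.3) = 0.459 / 2.292 = 0.2003.
Mass of ultimate BOD removed per day: Q(S₀ − S) = 3020 × 789.8 g/m³ = 2385 kg/d.
Biomass synthesised: P_X = Y_obs × 2385 = 477.8 kg VSS/d.
R_O = Q·ΔS − 1.42 P_X = 2385 − 678.4 = 1707 kg O₂/d.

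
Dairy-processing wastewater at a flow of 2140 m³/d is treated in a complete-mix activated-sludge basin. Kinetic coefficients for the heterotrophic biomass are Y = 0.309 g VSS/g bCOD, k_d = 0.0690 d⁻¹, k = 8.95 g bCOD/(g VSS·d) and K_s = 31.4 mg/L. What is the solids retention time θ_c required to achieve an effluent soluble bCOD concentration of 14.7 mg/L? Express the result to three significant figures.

From 1/θ_c = Y·k·S/(K_s + S) − k_d: Y·k·S/(K_s+S) = 0.309 × 8.95 × 14.7 / (31.4 + 14.7) = 0.8819 d⁻¹.
1/θ_c = 0.8819 − 0.0690 = 0.8129 d⁻¹, so θ_c = 1.230 d.

θ_c ≈ 1.23 d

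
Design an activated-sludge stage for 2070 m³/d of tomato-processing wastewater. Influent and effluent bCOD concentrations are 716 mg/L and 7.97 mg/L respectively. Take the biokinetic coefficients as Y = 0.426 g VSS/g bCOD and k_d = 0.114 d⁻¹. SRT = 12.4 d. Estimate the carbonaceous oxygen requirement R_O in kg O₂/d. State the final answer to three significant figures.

R_O ≈ 1100 kg O₂/d

The observed yield is Y_obs = Y/(1 + k_d·θ_c) = 0.426 / (1 + 0.114 × 12.4) = 0.426 / 2.414 = 0.1765 g VSS per g bCOD removed.
Substrate removed = Q·(S₀ − S) = 2070 m³/d × (716 − 7.97) g/m³ = 1.47×10^6 g/d = 1466 kg/d.
Biomass synthesised: P_X = Y_obs × 1466 = 258.7 kg VSS/d.
R_O = Q·ΔS − 1.42 P_X = 1466 − 367.3 = 1098 kg O₂/d.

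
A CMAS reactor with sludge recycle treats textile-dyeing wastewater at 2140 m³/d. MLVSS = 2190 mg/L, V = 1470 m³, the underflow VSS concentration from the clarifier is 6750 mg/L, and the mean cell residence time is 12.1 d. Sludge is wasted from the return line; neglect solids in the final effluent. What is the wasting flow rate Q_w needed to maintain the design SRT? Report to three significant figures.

Wasting from the return line (neglecting effluent solids): Q_w = V·X / (θ_c·X_r) = 1470 × 2190 / (12.1 × 6750) = 39.42 m³/d.

Q_w ≈ 39.4 m³/d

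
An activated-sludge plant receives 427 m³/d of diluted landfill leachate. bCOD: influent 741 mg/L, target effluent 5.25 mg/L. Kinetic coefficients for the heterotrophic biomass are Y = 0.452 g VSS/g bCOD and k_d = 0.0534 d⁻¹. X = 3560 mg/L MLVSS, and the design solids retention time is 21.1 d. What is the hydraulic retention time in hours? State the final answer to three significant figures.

τ ≈ 22.2 h

From the SRT design equation V = Y Q (S₀−S) θ_c / [X (1 + k_d θ_c)] = 0.452 × 427 × (741 − 5.25) × 21.1 / [3560 × (1 + 0.0534 × 21.1)] = 3×10^6 / 7571 = 395.7 m³.
HRT = V/Q = 395.7 m³ / 427 m³·d⁻¹ = 0.9268 d × 24 = 22.24 h.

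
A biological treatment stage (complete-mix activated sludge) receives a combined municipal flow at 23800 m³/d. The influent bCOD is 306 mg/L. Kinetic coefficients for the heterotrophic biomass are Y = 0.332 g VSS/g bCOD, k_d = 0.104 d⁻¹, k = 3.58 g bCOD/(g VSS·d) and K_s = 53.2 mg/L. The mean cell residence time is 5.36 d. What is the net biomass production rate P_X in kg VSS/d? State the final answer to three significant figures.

For a completely mixed reactor with recycle the Lawrence–McCarty relation gives S = K_s·(1 + k_d·θ_c) / [θ_c·(Y·k − k_d) − 1] = 53.2 × (1 + 0.104 × 5.36) / [5.36 × (0.332 × 3.58 − 0.104) − 1] = 82.86 / 4.813 = 17.21 mg/L.
Correct the yield for decay: Y_obs = Y/(1 + k_d θ_c) = 0.332 / (1 + 0.104 × 5.36) = 0.332 / 1.557 = 0.2132.
Q·(S₀ − S) = 23800 × (306 − 17.2) × 10⁻³ = 6873 kg/d removed.
Biomass produced: P_X = Y_obs·Q·ΔS = 0.2132 × 6873 ≈ 1465 kg VSS/d.

P_X ≈ 1470 kg VSS/d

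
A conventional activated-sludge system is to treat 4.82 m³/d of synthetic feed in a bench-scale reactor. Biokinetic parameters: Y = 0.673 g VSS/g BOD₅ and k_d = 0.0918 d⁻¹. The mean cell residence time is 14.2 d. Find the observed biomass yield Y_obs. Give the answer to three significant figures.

Y_obs = Y / (1 + k_d θ_c) = 0.673 / (1 + 0.0918 × 14.2) = 0.673 / 2.304 = 0.2922.

Y_obs ≈ 0.292 g VSS/g BOD₅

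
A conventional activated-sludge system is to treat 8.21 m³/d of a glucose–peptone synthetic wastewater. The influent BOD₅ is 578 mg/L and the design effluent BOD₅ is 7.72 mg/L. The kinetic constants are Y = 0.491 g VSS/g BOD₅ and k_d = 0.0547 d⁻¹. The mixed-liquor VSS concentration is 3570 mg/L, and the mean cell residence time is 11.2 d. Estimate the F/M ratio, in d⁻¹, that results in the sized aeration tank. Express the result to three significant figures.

F/M ≈ 0.297 d⁻¹

From the SRT design equation V = Y Q (S₀−S) θ_c / [X (1 + k_d θ_c)] = 0.491 × 8.21 × (578 − 7.72) × 11.2 / [3570 × (1 + 0.0547 × 11.2)] = 2.57×10^4 / 5757 = 4.472 m³.
F/M = applied load / biomass = Q·S₀/(V·X) = 8.21 × 578 / (4.472 × 3570) = 0.2972 d⁻¹.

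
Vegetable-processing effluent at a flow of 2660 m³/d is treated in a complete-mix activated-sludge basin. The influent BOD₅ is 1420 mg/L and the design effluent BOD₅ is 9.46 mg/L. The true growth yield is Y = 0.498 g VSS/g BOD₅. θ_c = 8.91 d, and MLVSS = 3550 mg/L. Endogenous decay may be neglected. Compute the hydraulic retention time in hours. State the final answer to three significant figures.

τ ≈ 42.3 h

Biomass mass balance (decay neglected): V·X = Y·Q·(S₀ − S)·θ_c, so V = 0.498 × 2660 × (1420 − 9.46) × 8.91 / 3550 = 4690 m³.
τ = V/Q = 4690/2660 = 1.763 d, or 42.31 h.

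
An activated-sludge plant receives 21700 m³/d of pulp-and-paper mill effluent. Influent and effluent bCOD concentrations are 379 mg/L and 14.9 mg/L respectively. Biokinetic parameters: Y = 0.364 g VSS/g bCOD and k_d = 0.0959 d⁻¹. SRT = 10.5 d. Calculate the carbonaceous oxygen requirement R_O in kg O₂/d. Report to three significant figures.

R_O ≈ 5870 kg O₂/d

Y_obs = Y / (1 + k_d θ_c) = 0.364 / (1 + 0.0959 × 10.5) = 0.364 / 2.007 = 0.1814.
ΔS = 379 − 14.9 = 364.1 mg/L, so the substrate removal rate is 21700 × 364.1/1000 = 7901 kg bCOD/d.
Biomass synthesised: P_X = Y_obs × 7901 = 1433 kg VSS/d.
Carbonaceous O₂ demand = substrate oxidised − cell-mass equivalent = 7901 − 1.42 × 1433 = 5866 kg O₂/d.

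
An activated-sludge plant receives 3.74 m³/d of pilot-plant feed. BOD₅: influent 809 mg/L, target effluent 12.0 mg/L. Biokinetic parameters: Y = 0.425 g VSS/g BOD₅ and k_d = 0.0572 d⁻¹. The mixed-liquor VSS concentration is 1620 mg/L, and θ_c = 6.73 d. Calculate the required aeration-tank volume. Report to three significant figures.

V ≈ 3.80 m³

Rearranging the biomass balance for a CMAS with decay, V = Y·Q·ΔS·θ_c / [X·(1+k_d θ_c)] = 0.425 × 3.74 × (809 − 12.0) × 6.73 / [1620 × (1 + 0.0572 × 6.73)] = 8.53×10^3 / 2244 = 3.800 m³.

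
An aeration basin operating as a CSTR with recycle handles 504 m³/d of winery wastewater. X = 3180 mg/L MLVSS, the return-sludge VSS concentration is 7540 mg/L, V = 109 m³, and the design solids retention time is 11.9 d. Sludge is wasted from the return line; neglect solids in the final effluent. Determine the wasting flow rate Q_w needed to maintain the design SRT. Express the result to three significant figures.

θ_c = V·X/(Q_w·X_r) when wasting from the recycle, so Q_w = V·X/(θ_c·X_r) = 109.0 × 3180 / (11.9 × 7540) = 3.863 m³/d.

Q_w ≈ 3.86 m³/d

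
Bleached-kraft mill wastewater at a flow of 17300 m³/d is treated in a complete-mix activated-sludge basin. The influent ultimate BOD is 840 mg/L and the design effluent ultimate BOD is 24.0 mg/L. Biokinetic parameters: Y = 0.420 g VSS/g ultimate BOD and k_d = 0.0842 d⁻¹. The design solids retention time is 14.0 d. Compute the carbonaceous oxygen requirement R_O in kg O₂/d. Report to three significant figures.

R_O ≈ 10300 kg O₂/d

Y_obs = Y / (1 + k_d θ_c) = 0.420 / (1 + 0.0842 × 14.0) = 0.420 / 2.179 = 0.1928.
ΔS = 840 − 24.0 = 816.0 mg/L, so the substrate removal rate is 17300 × 816.0/1000 = 14117 kg ultimate BOD/d.
P_X = Y_obs·Q·(S₀ − S) = 0.1928 × 14117 = 2721 kg VSS/d.
Carbonaceous O₂ demand = substrate oxidised − cell-mass equivalent = 14117 − 1.42 × 2721 = 10253 kg O₂/d.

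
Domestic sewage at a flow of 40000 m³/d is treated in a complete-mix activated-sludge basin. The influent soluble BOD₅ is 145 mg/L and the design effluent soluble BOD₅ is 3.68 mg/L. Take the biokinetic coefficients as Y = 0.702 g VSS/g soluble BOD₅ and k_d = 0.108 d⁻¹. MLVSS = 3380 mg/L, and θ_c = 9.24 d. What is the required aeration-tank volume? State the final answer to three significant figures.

From the SRT design equation V = Y Q (S₀−S) θ_c / [X (1 + k_d θ_c)] = 0.702 × 40000 × (145 − 3.68) × 9.24 / [3380 × (1 + 0.108 × 9.24)] = 3.67×10^7 / 6753 = 5430 m³.

V ≈ 5430 m³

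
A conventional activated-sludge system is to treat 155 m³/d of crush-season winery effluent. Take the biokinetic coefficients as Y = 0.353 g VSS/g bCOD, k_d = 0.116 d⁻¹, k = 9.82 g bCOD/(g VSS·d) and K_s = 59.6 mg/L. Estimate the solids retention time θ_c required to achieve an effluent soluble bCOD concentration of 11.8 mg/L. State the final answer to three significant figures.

At the target effluent, Y k S/(K_s+S) = 0.353×9.82×11.8/71.40 = 0.5729 d⁻¹.
Then 1/θ_c = μ − k_d = 0.5729 − 0.116 = 0.4569 d⁻¹, giving θ_c = 2.189 d.

θ_c ≈ 2.19 d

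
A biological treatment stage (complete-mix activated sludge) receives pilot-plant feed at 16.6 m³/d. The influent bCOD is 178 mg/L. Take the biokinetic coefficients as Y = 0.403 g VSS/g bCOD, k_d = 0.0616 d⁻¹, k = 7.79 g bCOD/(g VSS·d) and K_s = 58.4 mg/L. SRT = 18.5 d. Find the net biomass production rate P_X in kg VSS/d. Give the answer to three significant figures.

P_X ≈ 0.550 kg VSS/d

From the Monod/SRT balance for a CMAS, S = K_s·(1+k_d θ_c)/[θ_c·(Y k − k_d) − 1] = 58.4 × (1 + 0.0616 × 18.5) / [18.5 × (0.403 × 7.79 − 0.0616) − 1] = 125.0 / 55.94 = 2.234 mg/L.
Y_obs = Y / (1 + k_d θ_c) = 0.403 / (1 + 0.0616 × 18.5) = 0.403 / 2.140 = 0.1884.
Substrate removed = Q·(S₀ − S) = 16.6 m³/d × (178 − 2.23) g/m³ = 2.92×10^3 g/d = 2.918 kg/d.
Biomass produced: P_X = Y_obs·Q·ΔS = 0.1884 × 2.918 ≈ 0.5496 kg VSS/d.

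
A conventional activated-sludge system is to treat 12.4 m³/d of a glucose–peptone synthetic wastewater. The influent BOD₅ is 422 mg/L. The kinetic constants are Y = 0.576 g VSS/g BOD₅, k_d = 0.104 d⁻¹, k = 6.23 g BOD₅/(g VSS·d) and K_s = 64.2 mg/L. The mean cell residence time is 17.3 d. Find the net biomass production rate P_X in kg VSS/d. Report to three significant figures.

P_X ≈ 1.07 kg VSS/d

From the Monod/SRT balance for a CMAS, S = K_s·(1+k_d θ_c)/[θ_c·(Y k − k_d) − 1] = 64.2 × (1 + 0.104 × 17.3) / [17.3 × (0.576 × 6.23 − 0.104) − 1] = 179.7 / 59.28 = 3.031 mg/L.
Correct the yield for decay: Y_obs = Y/(1 + k_d θ_c) = 0.576 / (1 + 0.104 × 17.3) = 0.576 / 2.799 = 0.2058.
ΔS = 422 − 3.03 = 419.0 mg/L, so the substrate removal rate is 12.4 × 419.0/1000 = 5.195 kg BOD₅/d.
So the net sludge growth is P_X = 0.2058 × 5.195 = 1.069 kg VSS/d.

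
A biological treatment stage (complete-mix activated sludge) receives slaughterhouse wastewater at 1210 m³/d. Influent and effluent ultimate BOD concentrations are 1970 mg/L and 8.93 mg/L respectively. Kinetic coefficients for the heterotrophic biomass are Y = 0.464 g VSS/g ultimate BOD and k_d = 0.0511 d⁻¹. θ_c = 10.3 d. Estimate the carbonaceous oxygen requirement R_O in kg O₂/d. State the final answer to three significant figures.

R_O ≈ 1350 kg O₂/d

Correct the yield for decay: Y_obs = Y/(1 + k_d θ_c) = 0.464 / (1 + 0.0511 × 10.3) = 0.464 / 1.526 = 0.3040.
Q·(S₀ − S) = 1210 × (1970 − 8.93) × 10⁻³ = 2373 kg/d removed.
P_X = Y_obs·Q·(S₀ − S) = 0.3040 × 2373 = 721.4 kg VSS/d.
R_O = Q·(S₀ − S) − 1.42·P_X = 2373 − 1.42 × 721.4 = 1349 kg O₂/d.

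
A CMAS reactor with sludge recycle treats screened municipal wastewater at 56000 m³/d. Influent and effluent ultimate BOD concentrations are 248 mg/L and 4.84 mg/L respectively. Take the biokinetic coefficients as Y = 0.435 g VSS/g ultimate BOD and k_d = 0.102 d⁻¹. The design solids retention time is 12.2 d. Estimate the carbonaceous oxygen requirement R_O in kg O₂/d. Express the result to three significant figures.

R_O ≈ 9870 kg O₂/d

Observed yield with endogenous decay: Y_obs = Y / (1 + k_d·θ_c) = 0.435 / (1 + 0.102 × 12.2) = 0.435 / 2.244 = 0.1938 g VSS/g ultimate BOD.
ΔS = 248 − 4.84 = 243.2 mg/L, so the substrate removal rate is 56000 × 243.2/1000 = 13617 kg ultimate BOD/d.
Net sludge production P_X = 0.1938 × 13617 = 2639 kg VSS/d.
Carbonaceous O₂ demand = substrate oxidised − cell-mass equivalent = 13617 − 1.42 × 2639 = 9869 kg O₂/d.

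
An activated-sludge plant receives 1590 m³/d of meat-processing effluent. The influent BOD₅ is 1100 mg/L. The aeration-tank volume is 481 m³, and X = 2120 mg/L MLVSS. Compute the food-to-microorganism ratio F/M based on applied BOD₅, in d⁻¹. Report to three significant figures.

F/M ≈ 1.72 d⁻¹

F/M = applied load / biomass = Q·S₀/(V·X) = 1590 × 1100 / (481.0 × 2120) = 1.715 d⁻¹.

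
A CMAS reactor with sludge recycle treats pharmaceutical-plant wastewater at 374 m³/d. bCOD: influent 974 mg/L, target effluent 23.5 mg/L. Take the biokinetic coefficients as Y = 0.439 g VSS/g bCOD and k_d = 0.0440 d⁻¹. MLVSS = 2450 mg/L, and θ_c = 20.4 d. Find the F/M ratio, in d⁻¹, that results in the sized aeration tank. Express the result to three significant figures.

F/M ≈ 0.217 d⁻¹

From the SRT design equation V = Y Q (S₀−S) θ_c / [X (1 + k_d θ_c)] = 0.439 × 374 × (974 − 23.5) × 20.4 / [2450 × (1 + 0.0440 × 20.4)] = 3.18×10^6 / 4649 = 684.8 m³.
F/M = applied load / biomass = Q·S₀/(V·X) = 374 × 974 / (684.8 × 2450) = 0.2171 d⁻¹.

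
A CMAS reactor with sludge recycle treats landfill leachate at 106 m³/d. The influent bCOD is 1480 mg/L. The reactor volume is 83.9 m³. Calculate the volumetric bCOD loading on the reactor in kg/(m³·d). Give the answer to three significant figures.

L_v ≈ 1.87 kg bCOD/(m³·d)

L_v = Q S₀ / V = 106 × 1480 × 10⁻³ / 83.90 = 1.870 kg/(m³·d).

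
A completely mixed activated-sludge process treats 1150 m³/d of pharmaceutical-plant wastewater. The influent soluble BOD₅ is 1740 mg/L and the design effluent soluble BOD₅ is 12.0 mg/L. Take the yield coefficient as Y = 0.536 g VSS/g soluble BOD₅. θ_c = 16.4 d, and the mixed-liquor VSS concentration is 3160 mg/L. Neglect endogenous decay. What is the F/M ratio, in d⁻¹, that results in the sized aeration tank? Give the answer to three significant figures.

F/M ≈ 0.115 d⁻¹

V·X = Y·Q·ΔS·θ_c gives V = 0.536 × 1150 × (1740 − 12.0) × 16.4 / 3160 = 5528 m³.
F/M = Q·S₀ / (V·X) = 1150 × 1740 / (5528 × 3160) = 0.1146 g soluble BOD₅·(g VSS·d)⁻¹.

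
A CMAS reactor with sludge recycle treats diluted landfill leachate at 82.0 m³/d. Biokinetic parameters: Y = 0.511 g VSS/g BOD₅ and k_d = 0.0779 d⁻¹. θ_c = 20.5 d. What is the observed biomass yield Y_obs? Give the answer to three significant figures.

Observed yield with endogenous decay: Y_obs = Y / (1 + k_d·θ_c) = 0.511 / (1 + 0.0779 × 20.5) = 0.511 / 2.597 = 0.1968 g VSS/g BOD₅.

Y_obs ≈ 0.197 g VSS/g BOD₅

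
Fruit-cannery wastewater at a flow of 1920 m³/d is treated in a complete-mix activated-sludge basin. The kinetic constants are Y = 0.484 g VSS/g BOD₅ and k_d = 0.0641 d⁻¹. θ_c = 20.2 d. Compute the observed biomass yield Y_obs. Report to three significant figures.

Y_obs ≈ 0.211 g VSS/g BOD₅

Correct the yield for decay: Y_obs = Y/(1 + k_d θ_c) = 0.484 / (1 + 0.0641 × 20.2) = 0.484 / 2.295 = 0.2109.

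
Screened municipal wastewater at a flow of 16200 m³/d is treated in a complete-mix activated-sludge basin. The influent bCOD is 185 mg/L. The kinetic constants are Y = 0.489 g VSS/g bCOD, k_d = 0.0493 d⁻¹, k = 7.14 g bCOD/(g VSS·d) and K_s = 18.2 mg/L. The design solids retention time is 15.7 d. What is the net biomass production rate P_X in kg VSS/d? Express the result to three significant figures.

P_X ≈ 823 kg VSS/d

From the Monod/SRT balance for a CMAS, S = K_s·(1+k_d θ_c)/[θ_c·(Y k − k_d) − 1] = 18.2 × (1 + 0.0493 × 15.7) / [15.7 × (0.489 × 7.14 − 0.0493) − 1] = 32.29 / 53.04 = 0.6087 mg/L.
The observed yield is Y_obs = Y/(1 + k_d·θ_c) = 0.489 / (1 + 0.0493 × 15.7) = 0.489 / 1.774 = 0.2756 g VSS per g bCOD removed.
ΔS = 185 − 0.609 = 184.4 mg/L, so the substrate removal rate is 16200 × 184.4/1000 = 2987 kg bCOD/d.
P_X = Y_obs · Q(S₀ − S) = 0.2756 × 2987 = 823.4 kg VSS/d.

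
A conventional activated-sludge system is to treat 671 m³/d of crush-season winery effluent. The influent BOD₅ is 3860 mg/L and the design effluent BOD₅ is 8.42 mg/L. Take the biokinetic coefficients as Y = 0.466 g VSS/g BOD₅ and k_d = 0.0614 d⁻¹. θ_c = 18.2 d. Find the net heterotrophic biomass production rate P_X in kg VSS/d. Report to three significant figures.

The observed yield is Y_obs = Y/(1 + k_d·θ_c) = 0.466 / (1 + 0.0614 × 18.2) = 0.466 / 2.117 = 0.2201 g VSS per g BOD₅ removed.
Q·(S₀ − S) = 671 × (3860 − 8.42) × 10⁻³ = 2584 kg/d removed.
P_X = Y_obs · Q(S₀ − S) = 0.2201 × 2584 = 568.8 kg VSS/d.

P_X ≈ 569 kg VSS/d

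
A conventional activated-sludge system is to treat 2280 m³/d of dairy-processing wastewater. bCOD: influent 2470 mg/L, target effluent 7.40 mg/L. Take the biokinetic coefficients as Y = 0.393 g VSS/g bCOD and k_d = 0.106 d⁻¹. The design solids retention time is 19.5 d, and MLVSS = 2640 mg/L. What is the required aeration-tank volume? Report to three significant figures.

V ≈ 5310 m³

Steady-state biomass mass balance: V·X·(1 + k_d·θ_c) = Y·Q·(S₀ − S)·θ_c, so V = 0.393 × 2280 × (2470 − 7.40) × 19.5 / [2640 × (1 + 0.106 × 19.5)] = 4.3×10^7 / 8097 = 5314 m³.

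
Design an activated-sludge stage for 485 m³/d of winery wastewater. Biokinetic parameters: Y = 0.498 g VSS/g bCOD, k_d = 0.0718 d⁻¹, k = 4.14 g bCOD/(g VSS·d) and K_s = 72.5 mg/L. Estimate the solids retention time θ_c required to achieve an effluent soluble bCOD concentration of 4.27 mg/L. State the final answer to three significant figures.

θ_c ≈ 23.3 d

Specific growth rate at S = 4.27 mg/L: μ = YkS/(K_s+S) = 0.498·4.14·4.27/(72.5+4.27) = 0.1147 d⁻¹.
θ_c = 1/(μ − k_d) = 1/(0.1147 − 0.0718) = 1/0.04287 = 23.32 d.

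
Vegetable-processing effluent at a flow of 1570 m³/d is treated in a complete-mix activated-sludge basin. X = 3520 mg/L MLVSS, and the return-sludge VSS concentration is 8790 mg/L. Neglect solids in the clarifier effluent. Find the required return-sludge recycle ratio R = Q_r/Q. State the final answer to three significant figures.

R ≈ 0.668

R = Q_r/Q = X/(X_r − X) = 3520 / (8790 − 3520) = 0.6679.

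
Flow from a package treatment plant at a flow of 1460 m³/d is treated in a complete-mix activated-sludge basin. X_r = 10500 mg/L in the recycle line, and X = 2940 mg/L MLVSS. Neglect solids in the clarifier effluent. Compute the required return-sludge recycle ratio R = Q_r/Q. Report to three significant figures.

R ≈ 0.389

R = Q_r/Q = X/(X_r − X) = 2940 / (10500 − 2940) = 0.3889.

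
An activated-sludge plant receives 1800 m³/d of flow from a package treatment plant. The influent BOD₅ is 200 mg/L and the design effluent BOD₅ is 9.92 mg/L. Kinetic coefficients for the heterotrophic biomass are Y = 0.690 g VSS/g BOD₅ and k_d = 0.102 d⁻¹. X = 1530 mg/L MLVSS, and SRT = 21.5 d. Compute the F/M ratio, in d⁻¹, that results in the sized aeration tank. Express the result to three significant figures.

F/M ≈ 0.226 d⁻¹

Rearranging the biomass balance for a CMAS with decay, V = Y·Q·ΔS·θ_c / [X·(1+k_d θ_c)] = 0.690 × 1800 × (200 − 9.92) × 21.5 / [1530 × (1 + 0.102 × 21.5)] = 5.08×10^6 / 4885 = 1039 m³.
F/M = applied load / biomass = Q·S₀/(V·X) = 1800 × 200 / (1039 × 1530) = 0.2265 d⁻¹.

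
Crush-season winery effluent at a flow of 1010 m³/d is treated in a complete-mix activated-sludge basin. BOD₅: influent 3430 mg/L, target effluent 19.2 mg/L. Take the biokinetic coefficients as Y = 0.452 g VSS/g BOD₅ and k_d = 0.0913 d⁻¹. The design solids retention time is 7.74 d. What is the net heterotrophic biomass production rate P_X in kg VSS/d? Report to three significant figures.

Correct the yield for decay: Y_obs = Y/(1 + k_d θ_c) = 0.452 / (1 + 0.0913 × 7.74) = 0.452 / 1.707 = 0.2648.
Q·(S₀ − S) = 1010 × (3430 − 19.2) × 10⁻³ = 3445 kg/d removed.
Biomass produced: P_X = Y_obs·Q·ΔS = 0.2648 × 3445 ≈ 912.4 kg VSS/d.

P_X ≈ 912 kg VSS/d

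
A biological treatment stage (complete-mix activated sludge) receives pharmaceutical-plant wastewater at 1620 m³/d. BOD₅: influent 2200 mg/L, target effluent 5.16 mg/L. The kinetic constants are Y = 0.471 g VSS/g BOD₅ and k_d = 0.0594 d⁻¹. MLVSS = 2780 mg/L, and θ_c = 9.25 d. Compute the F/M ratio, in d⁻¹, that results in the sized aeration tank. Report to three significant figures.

From the SRT design equation V = Y Q (S₀−S) θ_c / [X (1 + k_d θ_c)] = 0.471 × 1620 × (2200 − 5.16) × 9.25 / [2780 × (1 + 0.0594 × 9.25)] = 1.55×10^7 / 4307 = 3596 m³.
F/M = Q·S₀ / (V·X) = 1620 × 2200 / (3596 × 2780) = 0.3565 g BOD₅·(g VSS·d)⁻¹.

F/M ≈ 0.356 d⁻¹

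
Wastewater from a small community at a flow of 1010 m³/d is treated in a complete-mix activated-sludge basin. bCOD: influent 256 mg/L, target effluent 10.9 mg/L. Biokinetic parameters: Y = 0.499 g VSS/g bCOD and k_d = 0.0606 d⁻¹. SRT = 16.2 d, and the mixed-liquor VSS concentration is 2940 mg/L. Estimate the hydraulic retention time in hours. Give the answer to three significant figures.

Rearranging the biomass balance for a CMAS with decay, V = Y·Q·ΔS·θ_c / [X·(1+k_d θ_c)] = 0.499 × 1010 × (256 − 10.9) × 16.2 / [2940 × (1 + 0.0606 × 16.2)] = 2×10^6 / 5826 = 343.5 m³.
τ = V/Q = 343.5/1010 = 0.3401 d, or 8.162 h.

τ ≈ 8.16 h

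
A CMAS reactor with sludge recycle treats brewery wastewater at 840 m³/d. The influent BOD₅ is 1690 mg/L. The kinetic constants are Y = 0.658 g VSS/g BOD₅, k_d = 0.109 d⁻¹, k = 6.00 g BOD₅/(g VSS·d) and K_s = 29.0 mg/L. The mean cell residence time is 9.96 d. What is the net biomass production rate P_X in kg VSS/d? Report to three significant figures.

For a completely mixed reactor with recycle the Lawrence–McCarty relation gives S = K_s·(1 + k_d·θ_c) / [θ_c·(Y·k − k_d) − 1] = 29.0 × (1 + 0.109 × 9.96) / [9.96 × (0.658 × 6.00 − 0.109) − 1] = 60.48 / 37.24 = 1.624 mg/L.
The observed yield is Y_obs = Y/(1 + k_d·θ_c) = 0.658 / (1 + 0.109 × 9.96) = 0.658 / 2.086 = 0.3155 g VSS per g BOD₅ removed.
Substrate removed = Q·(S₀ − S) = 840 m³/d × (1690 − 1.62) g/m³ = 1.42×10^6 g/d = 1418 kg/d.
So the net sludge growth is P_X = 0.3155 × 1418 = 447.4 kg VSS/d.

P_X ≈ 447 kg VSS/d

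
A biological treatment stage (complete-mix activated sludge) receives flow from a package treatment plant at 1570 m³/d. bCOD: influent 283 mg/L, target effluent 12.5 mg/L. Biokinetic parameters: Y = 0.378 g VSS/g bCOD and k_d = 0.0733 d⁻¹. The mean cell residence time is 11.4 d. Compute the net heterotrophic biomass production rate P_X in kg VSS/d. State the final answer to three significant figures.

Y_obs = Y / (1 + k_d θ_c) = 0.378 / (1 + 0.0733 × 11.4) = 0.378 / 1.836 = 0.2059.
Q·(S₀ − S) = 1570 × (283 − 12.5) × 10⁻³ = 424.7 kg/d removed.
So the net sludge growth is P_X = 0.2059 × 424.7 = 87.45 kg VSS/d.

P_X ≈ 87.5 kg VSS/d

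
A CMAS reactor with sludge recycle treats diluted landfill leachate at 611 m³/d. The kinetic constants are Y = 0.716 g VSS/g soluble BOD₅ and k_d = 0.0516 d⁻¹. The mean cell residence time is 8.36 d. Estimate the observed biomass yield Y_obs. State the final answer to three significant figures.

Correct the yield for decay: Y_obs = Y/(1 + k_d θ_c) = 0.716 / (1 + 0.0516 × 8.36) = 0.716 / 1.431 = 0.5002.

Y_obs ≈ 0.500 g VSS/g soluble BOD₅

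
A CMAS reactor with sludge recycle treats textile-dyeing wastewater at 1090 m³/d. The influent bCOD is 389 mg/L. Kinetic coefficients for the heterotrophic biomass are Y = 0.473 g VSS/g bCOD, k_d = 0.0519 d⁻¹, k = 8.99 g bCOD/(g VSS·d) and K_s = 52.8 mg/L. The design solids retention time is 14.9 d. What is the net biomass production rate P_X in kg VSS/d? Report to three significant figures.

P_X ≈ 113 kg VSS/d

From the Monod/SRT balance for a CMAS, S = K_s·(1+k_d θ_c)/[θ_c·(Y k − k_d) − 1] = 52.8 × (1 + 0.0519 × 14.9) / [14.9 × (0.473 × 8.99 − 0.0519) − 1] = 93.63 / 61.59 = 1.520 mg/L.
Correct the yield for decay: Y_obs = Y/(1 + k_d θ_c) = 0.473 / (1 + 0.0519 × 14.9) = 0.473 / 1.773 = 0.2667.
Mass of bCOD removed per day: Q(S₀ − S) = 1090 × 387.5 g/m³ = 422.4 kg/d.
Biomass produced: P_X = Y_obs·Q·ΔS = 0.2667 × 422.4 ≈ 112.7 kg VSS/d.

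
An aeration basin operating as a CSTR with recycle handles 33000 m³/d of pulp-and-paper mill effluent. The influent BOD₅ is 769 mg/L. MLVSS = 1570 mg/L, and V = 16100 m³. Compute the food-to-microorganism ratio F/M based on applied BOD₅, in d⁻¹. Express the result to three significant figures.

F/M ≈ 1.00 d⁻¹

F/M = Q·S₀ / (V·X) = 33000 × 769 / (16100 × 1570) = 1.004 g BOD₅·(g VSS·d)⁻¹.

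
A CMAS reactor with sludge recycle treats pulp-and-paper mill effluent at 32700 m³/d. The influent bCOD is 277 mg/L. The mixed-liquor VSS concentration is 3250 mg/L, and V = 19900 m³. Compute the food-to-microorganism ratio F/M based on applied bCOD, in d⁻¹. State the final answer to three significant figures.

F/M ≈ 0.140 d⁻¹

Food-to-microorganism ratio F/M = Q S₀ / (V X) = 32700 × 277 / (19900 × 3250) = 0.1401 d⁻¹.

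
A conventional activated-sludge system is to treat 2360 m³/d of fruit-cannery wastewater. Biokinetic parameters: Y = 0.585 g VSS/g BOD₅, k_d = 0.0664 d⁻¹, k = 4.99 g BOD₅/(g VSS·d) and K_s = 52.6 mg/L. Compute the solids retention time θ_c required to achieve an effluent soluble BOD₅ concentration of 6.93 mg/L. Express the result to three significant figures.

From 1/θ_c = Y·k·S/(K_s + S) − k_d: Y·k·S/(K_s+S) = 0.585 × 4.99 × 6.93 / (52.6 + 6.93) = 0.3398 d⁻¹.
θ_c = 1/(μ − k_d) = 1/(0.3398 − 0.0664) = 1/0.2734 = 3.657 d.

θ_c ≈ 3.66 d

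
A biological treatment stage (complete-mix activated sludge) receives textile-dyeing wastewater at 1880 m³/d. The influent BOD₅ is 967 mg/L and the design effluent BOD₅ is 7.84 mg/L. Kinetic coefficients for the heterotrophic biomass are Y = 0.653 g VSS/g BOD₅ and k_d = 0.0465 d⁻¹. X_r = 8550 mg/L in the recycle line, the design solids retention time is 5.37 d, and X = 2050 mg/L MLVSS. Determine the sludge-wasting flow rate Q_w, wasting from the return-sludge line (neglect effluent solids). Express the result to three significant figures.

Q_w ≈ 110 m³/d

Rearranging the biomass balance for a CMAS with decay, V = Y·Q·ΔS·θ_c / [X·(1+k_d θ_c)] = 0.653 × 1880 × (967 − 7.84) × 5.37 / [2050 × (1 + 0.0465 × 5.37)] = 6.32×10^6 / 2562 = 2468 m³.
θ_c = V·X/(Q_w·X_r) when wasting from the recycle, so Q_w = V·X/(θ_c·X_r) = 2468 × 2050 / (5.37 × 8550) = 110.2 m³/d.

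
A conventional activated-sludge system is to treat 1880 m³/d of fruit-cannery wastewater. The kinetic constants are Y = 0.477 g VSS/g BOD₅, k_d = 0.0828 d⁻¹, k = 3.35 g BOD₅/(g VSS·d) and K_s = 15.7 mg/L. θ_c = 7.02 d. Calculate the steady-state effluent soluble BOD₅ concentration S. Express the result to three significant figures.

S ≈ 2.58 mg/L

From the Monod/SRT balance for a CMAS, S = K_s·(1+k_d θ_c)/[θ_c·(Y k − k_d) − 1] = 15.7 × (1 + 0.0828 × 7.02) / [7.02 × (0.477 × 3.35 − 0.0828) − 1] = 24.83 / 9.636 = 2.576 mg/L.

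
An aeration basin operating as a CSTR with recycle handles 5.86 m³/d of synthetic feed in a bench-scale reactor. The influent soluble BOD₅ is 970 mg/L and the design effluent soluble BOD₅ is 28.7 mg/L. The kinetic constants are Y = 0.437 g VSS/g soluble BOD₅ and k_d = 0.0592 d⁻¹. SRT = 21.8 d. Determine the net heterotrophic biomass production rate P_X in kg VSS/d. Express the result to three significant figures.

P_X ≈ 1.05 kg VSS/d

Correct the yield for decay: Y_obs = Y/(1 + k_d θ_c) = 0.437 / (1 + 0.0592 × 21.8) = 0.437 / 2.291 = 0.1908.
ΔS = 970 − 28.7 = 941.3 mg/L, so the substrate removal rate is 5.86 × 941.3/1000 = 5.516 kg soluble BOD₅/d.
P_X = Y_obs · Q(S₀ − S) = 0.1908 × 5.516 = 1.052 kg VSS/d.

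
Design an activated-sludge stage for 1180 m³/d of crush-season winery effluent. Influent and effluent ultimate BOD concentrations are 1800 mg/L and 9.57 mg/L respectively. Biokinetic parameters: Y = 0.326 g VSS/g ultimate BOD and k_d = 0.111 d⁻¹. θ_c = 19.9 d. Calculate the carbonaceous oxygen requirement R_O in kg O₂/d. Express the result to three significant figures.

Y_obs = Y / (1 + k_d θ_c) = 0.326 / (1 + 0.111 × 19.9) = 0.326 / 3.209 = 0.1016.
Mass of ultimate BOD removed per day: Q(S₀ − S) = 1180 × 1790 g/m³ = 2113 kg/d.
Biomass synthesised: P_X = Y_obs × 2113 = 214.6 kg VSS/d.
Carbonaceous O₂ demand = substrate oxidised − cell-mass equivalent = 2113 − 1.42 × 214.6 = 1808 kg O₂/d.

R_O ≈ 1810 kg O₂/d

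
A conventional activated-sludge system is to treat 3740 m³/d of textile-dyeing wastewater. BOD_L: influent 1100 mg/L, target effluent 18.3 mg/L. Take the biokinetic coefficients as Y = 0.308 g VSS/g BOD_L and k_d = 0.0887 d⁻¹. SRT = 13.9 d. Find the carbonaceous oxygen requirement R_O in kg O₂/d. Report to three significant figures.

The observed yield is Y_obs = Y/(1 + k_d·θ_c) = 0.308 / (1 + 0.0887 × 13.9) = 0.308 / 2.233 = 0.1379 g VSS per g BOD_L removed.
Q·(S₀ − S) = 3740 × (1100 − 18.3) × 10⁻³ = 4046 kg/d removed.
Net sludge production P_X = 0.1379 × 4046 = 558.0 kg VSS/d.
R_O = Q·ΔS − 1.42 P_X = 4046 − 792.4 = 3253 kg O₂/d.

R_O ≈ 3250 kg O₂/d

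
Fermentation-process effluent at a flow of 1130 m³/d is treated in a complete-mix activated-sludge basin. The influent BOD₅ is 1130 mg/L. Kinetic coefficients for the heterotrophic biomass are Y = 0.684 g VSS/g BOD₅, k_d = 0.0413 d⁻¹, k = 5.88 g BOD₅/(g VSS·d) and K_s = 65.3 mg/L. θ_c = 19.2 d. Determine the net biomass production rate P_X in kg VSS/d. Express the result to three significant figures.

P_X ≈ 486 kg VSS/d

From the Monod/SRT balance for a CMAS, S = K_s·(1+k_d θ_c)/[θ_c·(Y k − k_d) − 1] = 65.3 × (1 + 0.0413 × 19.2) / [19.2 × (0.684 × 5.88 − 0.0413) − 1] = 117.1 / 75.43 = 1.552 mg/L.
The observed yield is Y_obs = Y/(1 + k_d·θ_c) = 0.684 / (1 + 0.0413 × 19.2) = 0.684 / 1.793 = 0.3815 g VSS per g BOD₅ removed.
Q·(S₀ − S) = 1130 × (1130 − 1.55) × 10⁻³ = 1275 kg/d removed.
P_X = Y_obs · Q(S₀ − S) = 0.3815 × 1275 = 486.5 kg VSS/d.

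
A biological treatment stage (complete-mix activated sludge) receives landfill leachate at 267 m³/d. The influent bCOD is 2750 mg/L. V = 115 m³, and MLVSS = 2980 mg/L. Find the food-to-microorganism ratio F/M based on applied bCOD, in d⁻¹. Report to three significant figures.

F/M = Q·S₀ / (V·X) = 267 × 2750 / (115.0 × 2980) = 2.143 g bCOD·(g VSS·d)⁻¹.

F/M ≈ 2.14 d⁻¹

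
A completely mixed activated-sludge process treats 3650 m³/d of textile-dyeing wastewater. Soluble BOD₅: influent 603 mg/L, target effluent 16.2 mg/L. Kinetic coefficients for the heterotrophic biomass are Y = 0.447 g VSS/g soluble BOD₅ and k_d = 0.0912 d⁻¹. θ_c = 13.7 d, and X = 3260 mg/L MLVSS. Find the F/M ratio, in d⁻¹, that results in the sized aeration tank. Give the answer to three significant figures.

F/M ≈ 0.377 d⁻¹

Steady-state biomass mass balance: V·X·(1 + k_d·θ_c) = Y·Q·(S₀ − S)·θ_c, so V = 0.447 × 3650 × (603 − 16.2) × 13.7 / [3260 × (1 + 0.0912 × 13.7)] = 1.31×10^7 / 7333 = 1789 m³.
F/M = applied load / biomass = Q·S₀/(V·X) = 3650 × 603 / (1789 × 3260) = 0.3775 d⁻¹.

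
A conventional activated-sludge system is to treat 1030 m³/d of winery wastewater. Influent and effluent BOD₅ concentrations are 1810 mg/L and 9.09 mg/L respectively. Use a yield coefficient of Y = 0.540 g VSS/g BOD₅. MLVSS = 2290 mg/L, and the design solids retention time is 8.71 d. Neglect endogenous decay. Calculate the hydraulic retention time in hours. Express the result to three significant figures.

Biomass mass balance (decay neglected): V·X = Y·Q·(S₀ − S)·θ_c, so V = 0.540 × 1030 × (1810 − 9.09) × 8.71 / 2290 = 3810 m³.
Hydraulic retention time τ = V/Q = 3810 / 1030 = 3.699 d = 88.77 h.

τ ≈ 88.8 h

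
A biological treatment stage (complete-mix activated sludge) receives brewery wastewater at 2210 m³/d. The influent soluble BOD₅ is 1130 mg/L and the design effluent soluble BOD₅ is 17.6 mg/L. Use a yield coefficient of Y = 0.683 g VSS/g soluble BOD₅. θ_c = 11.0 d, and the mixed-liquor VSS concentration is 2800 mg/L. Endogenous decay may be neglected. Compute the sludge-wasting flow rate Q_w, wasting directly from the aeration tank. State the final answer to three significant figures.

Biomass mass balance (decay neglected): V·X = Y·Q·(S₀ − S)·θ_c, so V = 0.683 × 2210 × (1130 − 17.6) × 11.0 / 2800 = 6596 m³.
For wasting at MLVSS concentration, Q_w = V/θ_c = 6596/11.0 = 599.7 m³/d.

Q_w ≈ 600 m³/d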